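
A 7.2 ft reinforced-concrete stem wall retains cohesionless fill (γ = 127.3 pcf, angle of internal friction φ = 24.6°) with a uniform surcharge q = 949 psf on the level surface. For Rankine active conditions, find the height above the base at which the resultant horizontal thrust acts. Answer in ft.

3.21 ft

K_a = 0.4121.
Triangular part P₁ = ½K_aγH² = 1360 at H/3 = 2.400 ft; rectangular part P₂ = K_a q H = 2816 at H/2 = 3.600 ft.
ȳ = (P₁·2.400 + P₂·3.600)/(P₁+P₂) = 3.209 ft.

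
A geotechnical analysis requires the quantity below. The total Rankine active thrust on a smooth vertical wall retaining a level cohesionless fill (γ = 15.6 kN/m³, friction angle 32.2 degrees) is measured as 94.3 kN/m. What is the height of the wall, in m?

6.30 m

K_a = 0.3047. P_a = ½ K_a γ H² ⇒ H = √(2P_a/(K_a γ)).
H = √(2×94.3/(0.3047×15.6)) = 6.299 m.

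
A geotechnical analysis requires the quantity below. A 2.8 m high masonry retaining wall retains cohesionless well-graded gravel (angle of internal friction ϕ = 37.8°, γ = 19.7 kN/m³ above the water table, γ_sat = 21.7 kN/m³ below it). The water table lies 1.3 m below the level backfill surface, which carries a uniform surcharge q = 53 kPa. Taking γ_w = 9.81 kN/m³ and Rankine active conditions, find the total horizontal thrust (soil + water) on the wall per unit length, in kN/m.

K_a = tan²(45° − φ/2) = 0.2400.
γ' = 21.7 − 9.81 = 11.89 kN/m³. h₂ = H − d_w = 1.5 m.
σ'_h: at surface K_a·q = 12.72; at WT K_a(q+γd_w) = 18.87; at base K_a(q+γd_w+γ'h₂) = 23.15 kPa.
P₁ = ½(12.72+18.87)×1.3 = 20.53; P₂ = ½(18.87+23.15)×1.5 = 31.51; P_w = ½γ_w h₂² = 11.04.
Total = 20.53+31.51+11.04 = 63.08 kN/m.

63.1 kN/m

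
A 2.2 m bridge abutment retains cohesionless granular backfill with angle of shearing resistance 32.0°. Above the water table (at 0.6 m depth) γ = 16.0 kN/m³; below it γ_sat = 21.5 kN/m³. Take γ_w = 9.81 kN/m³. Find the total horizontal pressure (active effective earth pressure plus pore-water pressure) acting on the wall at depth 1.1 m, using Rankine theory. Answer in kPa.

K_a = (1 − sin φ)/(1 + sin φ) = 0.3073.
γ' = 21.5 − 9.81 = 11.69 kN/m³.
Effective vertical stress at 1.1 m: σ'_v = 16.0×0.6 + 11.69×0.500 = 15.45 kPa.
σ'_h = K_a σ'_v = 0.3073 × 15.45 = 4.746 kPa; u = γ_w × 0.500 = 4.905 kPa.
Total σ_h = 4.746 + 4.905 = 9.651 kPa.

9.65 kPa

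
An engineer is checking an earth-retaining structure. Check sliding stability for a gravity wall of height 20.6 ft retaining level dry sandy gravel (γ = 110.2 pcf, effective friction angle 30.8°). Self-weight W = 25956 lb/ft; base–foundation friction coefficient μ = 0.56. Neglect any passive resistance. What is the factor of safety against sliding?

1.93

K_a = tan²(45° − 30.8°/2) = 0.3227.
P_a = ½K_aγH² = 0.5×0.3227×110.2×20.6² = 7546 lb/ft, acting at H/3 = 6.867 ft above the base.
FS_sliding = μW / P_a = 0.56×25956 / 7546 = 1.926.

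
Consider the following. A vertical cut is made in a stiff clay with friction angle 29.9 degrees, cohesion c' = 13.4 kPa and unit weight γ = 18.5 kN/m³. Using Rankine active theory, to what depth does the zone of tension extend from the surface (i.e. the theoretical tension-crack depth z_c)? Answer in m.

2.50 m

K_a = tan²(45° − 29.9°/2) = 0.3347; √K_a = 0.5785.
The active pressure is zero where K_a γ z = 2c√K_a, so z_c = 2c/(γ√K_a) = 2×13.4/(18.5×0.5785) = 2.504 m.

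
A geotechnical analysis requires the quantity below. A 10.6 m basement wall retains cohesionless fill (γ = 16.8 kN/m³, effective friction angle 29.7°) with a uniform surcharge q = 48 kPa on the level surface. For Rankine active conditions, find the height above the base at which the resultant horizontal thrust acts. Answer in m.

K_a = 0.3374.
Triangular part P₁ = ½K_aγH² = 318.4 at H/3 = 3.533 m; rectangular part P₂ = K_a q H = 171.7 at H/2 = 5.300 m.
ȳ = (P₁·3.533 + P₂·5.300)/(P₁+P₂) = 4.152 m.

4.15 m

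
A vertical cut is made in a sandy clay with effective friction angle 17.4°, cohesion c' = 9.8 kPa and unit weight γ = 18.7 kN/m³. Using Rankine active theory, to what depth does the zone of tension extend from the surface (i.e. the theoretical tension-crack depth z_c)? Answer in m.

K_a = tan²(45° − 17.4°/2) = 0.5396; √K_a = 0.7346.
The active pressure is zero where K_a γ z = 2c√K_a, so z_c = 2c/(γ√K_a) = 2×9.8/(18.7×0.7346) = 1.427 m.

1.43 m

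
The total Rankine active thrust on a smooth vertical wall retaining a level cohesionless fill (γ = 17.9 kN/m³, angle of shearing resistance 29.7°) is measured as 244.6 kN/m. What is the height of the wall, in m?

9.00 m

K_a = 0.3374. P_a = ½ K_a γ H² ⇒ H = √(2P_a/(K_a γ)).
H = √(2×244.6/(0.3374×17.9)) = 9.000 m.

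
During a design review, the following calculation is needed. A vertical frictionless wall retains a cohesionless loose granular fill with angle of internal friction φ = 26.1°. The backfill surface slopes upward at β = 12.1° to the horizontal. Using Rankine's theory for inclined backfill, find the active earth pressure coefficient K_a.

0.423

K_a = cos β · (cos β − √(cos²β − cos²φ)) / (cos β + √(cos²β − cos²φ)).
cos β = 0.9778, cos φ = 0.8980, √(cos²β − cos²φ) = 0.3868.
K_a = 0.9778 × (0.9778 − 0.3868)/(0.9778 + 0.3868) = 0.4235.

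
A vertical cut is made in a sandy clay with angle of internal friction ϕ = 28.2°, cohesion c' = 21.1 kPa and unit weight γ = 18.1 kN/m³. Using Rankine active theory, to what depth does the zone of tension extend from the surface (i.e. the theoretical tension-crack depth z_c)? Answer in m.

K_a = tan²(45° − 28.2°/2) = 0.3582; √K_a = 0.5985.
The active pressure is zero where K_a γ z = 2c√K_a, so z_c = 2c/(γ√K_a) = 2×21.1/(18.1×0.5985) = 3.896 m.

3.90 m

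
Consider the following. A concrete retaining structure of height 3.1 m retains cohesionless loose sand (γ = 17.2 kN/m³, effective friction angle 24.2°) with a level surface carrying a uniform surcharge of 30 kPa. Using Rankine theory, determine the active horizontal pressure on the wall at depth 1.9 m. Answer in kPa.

K_a = (1 − sin φ)/(1 + sin φ) = 0.4185.
σ_v = γz + q = 17.2 × 1.9 + 30 = 62.68 kPa.
σ_h = K_a σ_v = 0.4185 × 62.68 = 26.23 kPa.

26.2 kPa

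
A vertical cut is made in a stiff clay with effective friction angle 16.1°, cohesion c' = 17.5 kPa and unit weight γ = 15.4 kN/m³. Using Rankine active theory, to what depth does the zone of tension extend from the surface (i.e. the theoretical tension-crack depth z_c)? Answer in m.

K_a = tan²(45° − 16.1°/2) = 0.5658; √K_a = 0.7522.
The active pressure is zero where K_a γ z = 2c√K_a, so z_c = 2c/(γ√K_a) = 2×17.5/(15.4×0.7522) = 3.021 m.

3.02 m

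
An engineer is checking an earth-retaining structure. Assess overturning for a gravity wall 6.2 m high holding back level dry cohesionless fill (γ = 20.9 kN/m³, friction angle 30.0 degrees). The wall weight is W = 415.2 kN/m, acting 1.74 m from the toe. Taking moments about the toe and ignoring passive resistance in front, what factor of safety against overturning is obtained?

K_a = tan²(45° − 30.0°/2) = 0.3333.
P_a = ½K_aγH² = 0.5×0.3333×20.9×6.2² = 133.9 kN/m, acting at H/3 = 2.067 m above the base.
Overturning moment M_o = P_a × H/3 = 133.9 × 2.067 = 276.7.
Resisting moment M_r = W × 1.74 = 415.2 × 1.74 = 722.4.
FS_overturning = M_r/M_o = 722.4/276.7 = 2.611.

2.61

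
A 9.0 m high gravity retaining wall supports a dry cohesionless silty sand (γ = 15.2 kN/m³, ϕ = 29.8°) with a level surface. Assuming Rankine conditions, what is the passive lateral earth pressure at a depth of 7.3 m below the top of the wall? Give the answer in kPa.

330 kPa

K_p = (1 + sin φ)/(1 − sin φ) = 2.976.
σ_h = K_p γ z = 2.976 × 15.2 × 7.3 = 330.2 kPa.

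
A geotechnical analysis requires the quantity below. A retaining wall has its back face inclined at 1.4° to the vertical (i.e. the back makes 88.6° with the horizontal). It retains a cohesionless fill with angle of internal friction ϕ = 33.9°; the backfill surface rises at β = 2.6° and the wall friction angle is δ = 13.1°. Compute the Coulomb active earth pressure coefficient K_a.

K_a = sin²(α+φ) / [sin²α · sin(α−δ) · (1 + √{sin(φ+δ)sin(φ−β) / (sin(α−δ)sin(α+β))})²].
With α = 88.6°, φ = 33.9°, δ = 13.1°, β = 2.6°: K_a = 0.2779.

0.278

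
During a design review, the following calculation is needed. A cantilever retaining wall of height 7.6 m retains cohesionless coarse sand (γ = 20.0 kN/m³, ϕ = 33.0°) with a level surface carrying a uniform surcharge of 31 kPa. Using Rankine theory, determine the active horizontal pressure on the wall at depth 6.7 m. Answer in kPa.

48.6 kPa

K_a = (1 − sin φ)/(1 + sin φ) = 0.2948.
σ_v = γz + q = 20.0 × 6.7 + 31 = 165.0 kPa.
σ_h = K_a σ_v = 0.2948 × 165.0 = 48.64 kPa.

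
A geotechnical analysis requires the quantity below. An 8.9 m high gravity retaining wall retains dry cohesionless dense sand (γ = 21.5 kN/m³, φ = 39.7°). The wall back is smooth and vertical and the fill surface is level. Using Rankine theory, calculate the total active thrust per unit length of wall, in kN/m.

188 kN/m

K_a = tan²(45° − φ/2) = 0.2204.
P_a = ½ K_a γ H² = 0.5 × 0.2204 × 21.5 × 8.9² = 187.7 kN/m.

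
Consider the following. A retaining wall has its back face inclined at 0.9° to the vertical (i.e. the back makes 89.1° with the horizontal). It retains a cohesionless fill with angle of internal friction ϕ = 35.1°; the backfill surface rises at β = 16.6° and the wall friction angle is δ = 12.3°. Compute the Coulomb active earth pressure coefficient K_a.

0.313

K_a = sin²(α+φ) / [sin²α · sin(α−δ) · (1 + √{sin(φ+δ)sin(φ−β) / (sin(α−δ)sin(α+β))})²].
With α = 89.1°, φ = 35.1°, δ = 12.3°, β = 16.6°: K_a = 0.3127.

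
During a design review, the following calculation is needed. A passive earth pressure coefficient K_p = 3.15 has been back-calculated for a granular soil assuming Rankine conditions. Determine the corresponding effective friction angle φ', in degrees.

31.2°

K_p = (1+sin φ)/(1−sin φ) ⇒ sin φ = (K_p − 1)/(K_p + 1) = 0.5181.
φ = arcsin(0.5181) = 31.20°.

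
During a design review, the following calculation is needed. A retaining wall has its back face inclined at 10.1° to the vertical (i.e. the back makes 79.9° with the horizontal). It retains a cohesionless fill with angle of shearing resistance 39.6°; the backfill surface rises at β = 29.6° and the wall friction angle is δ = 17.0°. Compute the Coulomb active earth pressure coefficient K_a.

K_a = sin²(α+φ) / [sin²α · sin(α−δ) · (1 + √{sin(φ+δ)sin(φ−β) / (sin(α−δ)sin(α+β))})²].
With α = 79.9°, φ = 39.6°, δ = 17.0°, β = 29.6°: K_a = 0.4381.

0.438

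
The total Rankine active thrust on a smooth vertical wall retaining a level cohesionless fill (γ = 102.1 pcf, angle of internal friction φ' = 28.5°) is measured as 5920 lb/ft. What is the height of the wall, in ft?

K_a = 0.3540. P_a = ½ K_a γ H² ⇒ H = √(2P_a/(K_a γ)).
H = √(2×5920/(0.3540×102.1)) = 18.10 ft.

18.1 ft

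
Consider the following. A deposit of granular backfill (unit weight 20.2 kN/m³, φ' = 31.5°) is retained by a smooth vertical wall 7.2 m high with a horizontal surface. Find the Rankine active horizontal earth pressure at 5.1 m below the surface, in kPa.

K_a = (1 − sin φ)/(1 + sin φ) = 0.3136.
σ_h = K_a γ z = 0.3136 × 20.2 × 5.1 = 32.31 kPa.

32.3 kPa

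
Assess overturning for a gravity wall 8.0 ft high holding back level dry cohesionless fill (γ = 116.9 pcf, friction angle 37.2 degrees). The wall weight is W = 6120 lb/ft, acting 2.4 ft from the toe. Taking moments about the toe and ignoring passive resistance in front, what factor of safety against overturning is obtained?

5.98

K_a = tan²(45° − 37.2°/2) = 0.2464.
P_a = ½K_aγH² = 0.5×0.2464×116.9×8.0² = 921.8 lb/ft, acting at H/3 = 2.667 ft above the base.
Overturning moment M_o = P_a × H/3 = 921.8 × 2.667 = 2458.
Resisting moment M_r = W × 2.4 = 6120 × 2.4 = 14690.
FS_overturning = M_r/M_o = 14690/2458 = 5.975.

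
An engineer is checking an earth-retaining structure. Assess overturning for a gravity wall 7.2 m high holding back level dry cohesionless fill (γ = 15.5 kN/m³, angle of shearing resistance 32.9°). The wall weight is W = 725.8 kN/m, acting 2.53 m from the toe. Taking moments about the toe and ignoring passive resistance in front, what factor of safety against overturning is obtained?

K_a = tan²(45° − 32.9°/2) = 0.2960.
P_a = ½K_aγH² = 0.5×0.2960×15.5×7.2² = 118.9 kN/m, acting at H/3 = 2.400 m above the base.
Overturning moment M_o = P_a × H/3 = 118.9 × 2.400 = 285.4.
Resisting moment M_r = W × 2.53 = 725.8 × 2.53 = 1836.
FS_overturning = M_r/M_o = 1836/285.4 = 6.433.

6.43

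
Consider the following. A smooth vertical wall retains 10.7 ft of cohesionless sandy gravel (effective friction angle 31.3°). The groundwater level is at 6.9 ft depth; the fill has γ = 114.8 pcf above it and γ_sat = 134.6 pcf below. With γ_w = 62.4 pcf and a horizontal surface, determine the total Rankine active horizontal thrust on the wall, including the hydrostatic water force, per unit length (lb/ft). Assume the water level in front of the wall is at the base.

K_a = tan²(45° − φ/2) = 0.3162.
γ' = 134.6 − 62.4 = 72.20 pcf. Depth below WT = 3.8 ft.
σ'_h at WT = K_a γ d_w = 250.5 psf; at base = 250.5 + K_a γ' × 3.8 = 337.2 psf.
P₁ (0–6.9 ft) = ½×250.5×6.9 = 864.1. P₂ (6.9–10.7 ft) = ½(250.5+337.2)×3.8 = 1117.
P_w = ½ γ_w h₂² = 0.5×62.4×3.8² = 450.5. Total = 864.1+1117+450.5 = 2431 lb/ft.

2430 lb/ft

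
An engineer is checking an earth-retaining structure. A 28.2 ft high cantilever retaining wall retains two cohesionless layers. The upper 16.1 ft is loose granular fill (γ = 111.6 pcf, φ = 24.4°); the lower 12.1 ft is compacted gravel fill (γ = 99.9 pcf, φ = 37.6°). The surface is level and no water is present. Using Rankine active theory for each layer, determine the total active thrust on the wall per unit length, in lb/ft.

13000 lb/ft

K_a1 = tan²(45°−24.4°/2) = 0.4153; K_a2 = tan²(45°−37.6°/2) = 0.2421.
Layer 1: σ at base = K_a1 γ₁ h₁ = 746.2 psf; P₁ = ½×746.2×16.1 = 6007.
Layer 2: σ_v at top = γ₁h₁ = 1797; σ_h top = K_a2×1797 = 435.0; σ_h base = K_a2×(1797+99.9×12.1) = 727.7.
P₂ = ½(435.0+727.7)×12.1 = 7035. Total P_a = 6007+7035 = 13040 lb/ft.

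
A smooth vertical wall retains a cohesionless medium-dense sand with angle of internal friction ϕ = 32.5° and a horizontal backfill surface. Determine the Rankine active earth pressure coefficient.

K_a = tan²(45° − φ/2) = tan²(28.75°) = 0.3010.

0.301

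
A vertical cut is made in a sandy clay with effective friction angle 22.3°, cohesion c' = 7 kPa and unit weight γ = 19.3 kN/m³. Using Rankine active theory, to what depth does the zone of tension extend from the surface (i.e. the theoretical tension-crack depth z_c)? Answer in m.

1.08 m

K_a = tan²(45° − 22.3°/2) = 0.4498; √K_a = 0.6707.
The active pressure is zero where K_a γ z = 2c√K_a, so z_c = 2c/(γ√K_a) = 2×7/(19.3×0.6707) = 1.082 m.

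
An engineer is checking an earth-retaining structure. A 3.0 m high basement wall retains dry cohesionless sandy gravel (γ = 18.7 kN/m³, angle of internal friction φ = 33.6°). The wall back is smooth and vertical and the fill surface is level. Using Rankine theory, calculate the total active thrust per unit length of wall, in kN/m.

24.2 kN/m

K_a = tan²(45° − φ/2) = 0.2875.
P_a = ½ K_a γ H² = 0.5 × 0.2875 × 18.7 × 3.0² = 24.19 kN/m.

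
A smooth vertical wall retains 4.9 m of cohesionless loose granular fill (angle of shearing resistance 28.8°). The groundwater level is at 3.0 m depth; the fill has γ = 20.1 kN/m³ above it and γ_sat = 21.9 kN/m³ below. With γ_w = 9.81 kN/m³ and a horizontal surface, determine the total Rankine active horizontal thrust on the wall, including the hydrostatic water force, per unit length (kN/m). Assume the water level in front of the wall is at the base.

K_a = tan²(45° − φ/2) = 0.3498.
γ' = 21.9 − 9.81 = 12.09 kN/m³. Depth below WT = 1.9 m.
σ'_h at WT = K_a γ d_w = 21.09 kPa; at base = 21.09 + K_a γ' × 1.9 = 29.12 kPa.
P₁ (0–3.0 m) = ½×21.09×3.0 = 31.64. P₂ (3.0–4.9 m) = ½(21.09+29.12)×1.9 = 47.70.
P_w = ½ γ_w h₂² = 0.5×9.81×1.9² = 17.71. Total = 31.64+47.70+17.71 = 97.05 kN/m.

97.0 kN/m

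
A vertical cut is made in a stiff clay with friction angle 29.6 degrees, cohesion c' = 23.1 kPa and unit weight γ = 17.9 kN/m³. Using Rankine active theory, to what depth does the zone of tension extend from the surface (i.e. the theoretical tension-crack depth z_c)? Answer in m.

4.43 m

K_a = tan²(45° − 29.6°/2) = 0.3387; √K_a = 0.5820.
The active pressure is zero where K_a γ z = 2c√K_a, so z_c = 2c/(γ√K_a) = 2×23.1/(17.9×0.5820) = 4.435 m.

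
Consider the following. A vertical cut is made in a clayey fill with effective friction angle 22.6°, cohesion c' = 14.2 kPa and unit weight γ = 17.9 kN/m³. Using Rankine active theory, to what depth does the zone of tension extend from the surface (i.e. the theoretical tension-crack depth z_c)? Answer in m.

2.38 m

K_a = tan²(45° − 22.6°/2) = 0.4448; √K_a = 0.6669.
The active pressure is zero where K_a γ z = 2c√K_a, so z_c = 2c/(γ√K_a) = 2×14.2/(17.9×0.6669) = 2.379 m.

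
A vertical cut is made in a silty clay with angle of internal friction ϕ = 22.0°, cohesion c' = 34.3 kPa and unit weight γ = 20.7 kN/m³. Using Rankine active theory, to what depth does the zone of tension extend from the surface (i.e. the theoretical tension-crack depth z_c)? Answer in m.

K_a = tan²(45° − 22.0°/2) = 0.4550; √K_a = 0.6745.
The active pressure is zero where K_a γ z = 2c√K_a, so z_c = 2c/(γ√K_a) = 2×34.3/(20.7×0.6745) = 4.913 m.

4.91 m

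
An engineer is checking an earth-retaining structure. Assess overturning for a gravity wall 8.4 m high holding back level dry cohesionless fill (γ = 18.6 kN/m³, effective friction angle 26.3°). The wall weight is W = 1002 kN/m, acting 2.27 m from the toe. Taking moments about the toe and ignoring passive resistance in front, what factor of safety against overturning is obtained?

K_a = tan²(45° − 26.3°/2) = 0.3859.
P_a = ½K_aγH² = 0.5×0.3859×18.6×8.4² = 253.3 kN/m, acting at H/3 = 2.800 m above the base.
Overturning moment M_o = P_a × H/3 = 253.3 × 2.800 = 709.1.
Resisting moment M_r = W × 2.27 = 1002 × 2.27 = 2275.
FS_overturning = M_r/M_o = 2275/709.1 = 3.208.

3.21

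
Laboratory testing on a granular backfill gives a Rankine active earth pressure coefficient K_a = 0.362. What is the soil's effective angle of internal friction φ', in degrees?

27.9°

K_a = tan²(45° − φ/2) ⇒ 45° − φ/2 = arctan(√0.362) = 31.03°.
φ = 2(45° − 31.03°) = 27.93°.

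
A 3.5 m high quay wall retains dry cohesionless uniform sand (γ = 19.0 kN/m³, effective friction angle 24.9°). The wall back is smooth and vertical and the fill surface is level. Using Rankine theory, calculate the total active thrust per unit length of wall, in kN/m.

47.4 kN/m

K_a = tan²(45° − φ/2) = 0.4074.
P_a = ½ K_a γ H² = 0.5 × 0.4074 × 19.0 × 3.5² = 47.41 kN/m.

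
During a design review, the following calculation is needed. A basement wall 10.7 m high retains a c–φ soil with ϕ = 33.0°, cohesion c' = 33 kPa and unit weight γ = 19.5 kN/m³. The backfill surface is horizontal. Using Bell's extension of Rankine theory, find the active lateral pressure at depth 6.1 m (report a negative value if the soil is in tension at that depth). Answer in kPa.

K_a = (1 − sin φ)/(1 + sin φ) = 0.2948.
σ_a = K_a γ z − 2c√K_a = 0.2948×19.5×6.1 − 2×33×0.5430 = -0.7685 kPa.

-0.769 kPa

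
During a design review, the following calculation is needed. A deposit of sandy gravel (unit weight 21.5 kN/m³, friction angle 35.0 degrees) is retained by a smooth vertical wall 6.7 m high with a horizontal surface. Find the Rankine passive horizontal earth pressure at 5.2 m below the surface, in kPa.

K_p = (1 + sin φ)/(1 − sin φ) = 3.690.
σ_h = K_p γ z = 3.690 × 21.5 × 5.2 = 412.6 kPa.

413 kPa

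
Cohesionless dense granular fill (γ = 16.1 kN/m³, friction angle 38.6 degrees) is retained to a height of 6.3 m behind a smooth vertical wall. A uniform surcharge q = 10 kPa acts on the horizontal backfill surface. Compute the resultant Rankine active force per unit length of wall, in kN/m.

88.6 kN/m

K_a = tan²(45° − φ/2) = 0.2316.
Soil triangle: ½ K_a γ H² = 0.5×0.2316×16.1×6.3² = 74.00 kN/m.
Surcharge rectangle: K_a q H = 0.2316×10×6.3 = 14.59 kN/m.
Total = 74.00 + 14.59 = 88.60 kN/m.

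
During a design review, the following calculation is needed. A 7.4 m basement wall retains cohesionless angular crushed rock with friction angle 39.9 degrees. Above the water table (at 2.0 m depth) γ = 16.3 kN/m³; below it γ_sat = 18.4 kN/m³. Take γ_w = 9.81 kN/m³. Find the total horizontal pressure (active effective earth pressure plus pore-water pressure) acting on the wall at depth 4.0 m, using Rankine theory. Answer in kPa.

K_a = (1 − sin φ)/(1 + sin φ) = 0.2184.
γ' = 18.4 − 9.81 = 8.590 kN/m³.
Effective vertical stress at 4.0 m: σ'_v = 16.3×2.0 + 8.590×2.00 = 49.78 kPa.
σ'_h = K_a σ'_v = 0.2184 × 49.78 = 10.87 kPa; u = γ_w × 2.00 = 19.62 kPa.
Total σ_h = 10.87 + 19.62 = 30.49 kPa.

30.5 kPa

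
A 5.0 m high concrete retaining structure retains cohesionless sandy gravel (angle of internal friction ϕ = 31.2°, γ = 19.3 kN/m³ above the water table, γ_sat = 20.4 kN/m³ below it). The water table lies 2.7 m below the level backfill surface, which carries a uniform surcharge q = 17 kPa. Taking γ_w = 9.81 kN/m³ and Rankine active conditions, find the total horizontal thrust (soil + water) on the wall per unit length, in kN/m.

122 kN/m

K_a = tan²(45° − φ/2) = 0.3175.
γ' = 20.4 − 9.81 = 10.59 kN/m³. h₂ = H − d_w = 2.3 m.
σ'_h: at surface K_a·q = 5.397; at WT K_a(q+γd_w) = 21.94; at base K_a(q+γd_w+γ'h₂) = 29.68 kPa.
P₁ = ½(5.397+21.94)×2.7 = 36.91; P₂ = ½(21.94+29.68)×2.3 = 59.36; P_w = ½γ_w h₂² = 25.95.
Total = 36.91+59.36+25.95 = 122.2 kN/m.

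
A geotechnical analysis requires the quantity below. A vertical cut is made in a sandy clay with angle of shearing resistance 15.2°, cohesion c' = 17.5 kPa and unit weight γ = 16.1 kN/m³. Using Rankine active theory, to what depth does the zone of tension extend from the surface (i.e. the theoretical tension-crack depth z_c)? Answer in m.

2.84 m

K_a = tan²(45° − 15.2°/2) = 0.5845; √K_a = 0.7646.
The active pressure is zero where K_a γ z = 2c√K_a, so z_c = 2c/(γ√K_a) = 2×17.5/(16.1×0.7646) = 2.843 m.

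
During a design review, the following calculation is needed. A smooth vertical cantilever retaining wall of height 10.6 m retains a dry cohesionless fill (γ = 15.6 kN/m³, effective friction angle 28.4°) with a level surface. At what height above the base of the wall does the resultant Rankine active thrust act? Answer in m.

3.53 m

K_a = 0.3554.
The pressure distribution is triangular, so the resultant acts at H/3 above the base = 10.6/3 = 3.533 m.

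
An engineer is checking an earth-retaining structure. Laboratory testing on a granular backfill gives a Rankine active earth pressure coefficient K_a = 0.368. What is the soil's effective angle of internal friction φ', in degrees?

27.5°

K_a = tan²(45° − φ/2) ⇒ 45° − φ/2 = arctan(√0.368) = 31.24°.
φ = 2(45° − 31.24°) = 27.52°.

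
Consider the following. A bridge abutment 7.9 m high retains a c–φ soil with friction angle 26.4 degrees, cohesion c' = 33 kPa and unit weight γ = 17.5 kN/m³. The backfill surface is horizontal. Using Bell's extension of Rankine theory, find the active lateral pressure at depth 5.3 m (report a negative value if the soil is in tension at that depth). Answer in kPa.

-5.27 kPa

K_a = (1 − sin φ)/(1 + sin φ) = 0.3844.
σ_a = K_a γ z − 2c√K_a = 0.3844×17.5×5.3 − 2×33×0.6200 = -5.266 kPa.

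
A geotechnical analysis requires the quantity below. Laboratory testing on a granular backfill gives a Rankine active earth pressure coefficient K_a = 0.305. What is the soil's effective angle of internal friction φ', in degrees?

K_a = tan²(45° − φ/2) ⇒ 45° − φ/2 = arctan(√0.305) = 28.91°.
φ = 2(45° − 28.91°) = 32.18°.

32.2°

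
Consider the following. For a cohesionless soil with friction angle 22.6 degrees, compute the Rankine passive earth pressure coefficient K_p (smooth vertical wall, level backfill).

2.25

K_p = (1 + sin φ)/(1 − sin φ) = tan²(45° + 22.6°/2) = 2.248.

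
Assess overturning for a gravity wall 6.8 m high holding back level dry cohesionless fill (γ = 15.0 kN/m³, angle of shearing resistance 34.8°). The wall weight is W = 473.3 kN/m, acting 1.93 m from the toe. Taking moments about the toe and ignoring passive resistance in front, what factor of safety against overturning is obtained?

4.25

K_a = tan²(45° − 34.8°/2) = 0.2733.
P_a = ½K_aγH² = 0.5×0.2733×15.0×6.8² = 94.78 kN/m, acting at H/3 = 2.267 m above the base.
Overturning moment M_o = P_a × H/3 = 94.78 × 2.267 = 214.8.
Resisting moment M_r = W × 1.93 = 473.3 × 1.93 = 913.5.
FS_overturning = M_r/M_o = 913.5/214.8 = 4.252.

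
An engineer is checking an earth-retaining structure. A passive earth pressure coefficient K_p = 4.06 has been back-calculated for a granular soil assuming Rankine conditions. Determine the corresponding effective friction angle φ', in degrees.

37.2°

K_p = (1+sin φ)/(1−sin φ) ⇒ sin φ = (K_p − 1)/(K_p + 1) = 0.6047.
φ = arcsin(0.6047) = 37.21°.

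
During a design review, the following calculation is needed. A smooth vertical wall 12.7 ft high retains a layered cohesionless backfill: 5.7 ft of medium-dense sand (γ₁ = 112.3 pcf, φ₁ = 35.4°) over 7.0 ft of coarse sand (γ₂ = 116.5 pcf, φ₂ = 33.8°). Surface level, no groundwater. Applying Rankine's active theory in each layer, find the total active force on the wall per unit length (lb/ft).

2580 lb/ft

K_a1 = tan²(45°−35.4°/2) = 0.2664; K_a2 = tan²(45°−33.8°/2) = 0.2851.
Layer 1: σ at base = K_a1 γ₁ h₁ = 170.5 psf; P₁ = ½×170.5×5.7 = 486.0.
Layer 2: σ_v at top = γ₁h₁ = 640.1; σ_h top = K_a2×640.1 = 182.5; σ_h base = K_a2×(640.1+116.5×7.0) = 415.0.
P₂ = ½(182.5+415.0)×7.0 = 2091. Total P_a = 486.0+2091 = 2577 lb/ft.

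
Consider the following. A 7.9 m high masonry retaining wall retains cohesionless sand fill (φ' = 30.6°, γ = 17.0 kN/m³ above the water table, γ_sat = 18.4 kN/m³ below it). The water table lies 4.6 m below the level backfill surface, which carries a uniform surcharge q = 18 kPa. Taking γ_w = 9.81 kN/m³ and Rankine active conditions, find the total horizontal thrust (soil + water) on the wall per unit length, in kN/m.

K_a = tan²(45° − φ/2) = 0.3253.
γ' = 18.4 − 9.81 = 8.590 kN/m³. h₂ = H − d_w = 3.3 m.
σ'_h: at surface K_a·q = 5.856; at WT K_a(q+γd_w) = 31.30; at base K_a(q+γd_w+γ'h₂) = 40.52 kPa.
P₁ = ½(5.856+31.30)×4.6 = 85.46; P₂ = ½(31.30+40.52)×3.3 = 118.5; P_w = ½γ_w h₂² = 53.42.
Total = 85.46+118.5+53.42 = 257.4 kN/m.

257 kN/m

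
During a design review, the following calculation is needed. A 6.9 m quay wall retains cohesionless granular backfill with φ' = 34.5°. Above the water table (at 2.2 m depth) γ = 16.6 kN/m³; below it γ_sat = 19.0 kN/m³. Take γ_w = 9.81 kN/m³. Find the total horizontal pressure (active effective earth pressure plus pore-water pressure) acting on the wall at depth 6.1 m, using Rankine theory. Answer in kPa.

K_a = (1 − sin φ)/(1 + sin φ) = 0.2768.
γ' = 19.0 − 9.81 = 9.190 kN/m³.
Effective vertical stress at 6.1 m: σ'_v = 16.6×2.2 + 9.190×3.90 = 72.36 kPa.
σ'_h = K_a σ'_v = 0.2768 × 72.36 = 20.03 kPa; u = γ_w × 3.90 = 38.26 kPa.
Total σ_h = 20.03 + 38.26 = 58.29 kPa.

58.3 kPa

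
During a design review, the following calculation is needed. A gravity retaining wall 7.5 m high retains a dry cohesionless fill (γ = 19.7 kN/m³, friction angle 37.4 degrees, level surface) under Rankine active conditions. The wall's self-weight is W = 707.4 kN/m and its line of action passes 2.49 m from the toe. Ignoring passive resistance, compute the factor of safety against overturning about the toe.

5.21

K_a = tan²(45° − 37.4°/2) = 0.2443.
P_a = ½K_aγH² = 0.5×0.2443×19.7×7.5² = 135.3 kN/m, acting at H/3 = 2.500 m above the base.
Overturning moment M_o = P_a × H/3 = 135.3 × 2.500 = 338.3.
Resisting moment M_r = W × 2.49 = 707.4 × 2.49 = 1761.
FS_overturning = M_r/M_o = 1761/338.3 = 5.206.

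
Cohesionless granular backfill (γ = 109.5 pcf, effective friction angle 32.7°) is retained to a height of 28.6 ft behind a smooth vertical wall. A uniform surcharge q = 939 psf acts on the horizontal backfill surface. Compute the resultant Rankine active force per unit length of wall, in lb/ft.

21400 lb/ft

K_a = tan²(45° − φ/2) = 0.2985.
Soil triangle: ½ K_a γ H² = 0.5×0.2985×109.5×28.6² = 13370 lb/ft.
Surcharge rectangle: K_a q H = 0.2985×939×28.6 = 8016 lb/ft.
Total = 13370 + 8016 = 21380 lb/ft.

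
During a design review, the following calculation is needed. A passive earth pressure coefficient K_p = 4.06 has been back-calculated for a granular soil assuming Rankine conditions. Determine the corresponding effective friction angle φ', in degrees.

K_p = (1+sin φ)/(1−sin φ) ⇒ sin φ = (K_p − 1)/(K_p + 1) = 0.6047.
φ = arcsin(0.6047) = 37.21°.

37.2°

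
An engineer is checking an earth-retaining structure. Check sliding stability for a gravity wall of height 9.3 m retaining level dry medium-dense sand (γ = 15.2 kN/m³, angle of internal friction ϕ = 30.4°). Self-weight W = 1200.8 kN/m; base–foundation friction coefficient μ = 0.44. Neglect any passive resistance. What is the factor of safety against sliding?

K_a = tan²(45° − 30.4°/2) = 0.3280.
P_a = ½K_aγH² = 0.5×0.3280×15.2×9.3² = 215.6 kN/m, acting at H/3 = 3.100 m above the base.
FS_sliding = μW / P_a = 0.44×1200.8 / 215.6 = 2.451.

2.45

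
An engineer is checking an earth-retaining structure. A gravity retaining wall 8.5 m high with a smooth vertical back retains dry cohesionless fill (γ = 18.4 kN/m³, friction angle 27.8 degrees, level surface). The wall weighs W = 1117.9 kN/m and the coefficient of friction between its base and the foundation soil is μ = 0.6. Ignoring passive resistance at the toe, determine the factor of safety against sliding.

K_a = tan²(45° − 27.8°/2) = 0.3639.
P_a = ½K_aγH² = 0.5×0.3639×18.4×8.5² = 241.9 kN/m, acting at H/3 = 2.833 m above the base.
FS_sliding = μW / P_a = 0.6×1117.9 / 241.9 = 2.773.

2.77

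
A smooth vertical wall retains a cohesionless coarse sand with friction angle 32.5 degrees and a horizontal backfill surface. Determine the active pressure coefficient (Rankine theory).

K_a = tan²(45° − φ/2) = tan²(28.75°) = 0.3010.

0.301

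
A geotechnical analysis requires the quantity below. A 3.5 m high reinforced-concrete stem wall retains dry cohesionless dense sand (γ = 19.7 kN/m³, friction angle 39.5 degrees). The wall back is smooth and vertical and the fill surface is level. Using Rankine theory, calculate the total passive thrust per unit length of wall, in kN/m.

542 kN/m

K_p = tan²(45° + φ/2) = 4.496.
P_p = ½ K_p γ H² = 0.5 × 4.496 × 19.7 × 3.5² = 542.5 kN/m.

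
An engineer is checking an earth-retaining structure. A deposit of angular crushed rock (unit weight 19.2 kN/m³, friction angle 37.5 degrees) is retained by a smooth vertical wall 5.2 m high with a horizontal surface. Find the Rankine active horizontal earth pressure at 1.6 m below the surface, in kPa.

K_a = (1 − sin φ)/(1 + sin φ) = 0.2432.
σ_h = K_a γ z = 0.2432 × 19.2 × 1.6 = 7.471 kPa.

7.47 kPa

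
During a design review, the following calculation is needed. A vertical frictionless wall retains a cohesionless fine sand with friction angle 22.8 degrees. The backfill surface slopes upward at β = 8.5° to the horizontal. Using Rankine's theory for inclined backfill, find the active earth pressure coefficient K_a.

0.463

K_a = cos β · (cos β − √(cos²β − cos²φ)) / (cos β + √(cos²β − cos²φ)).
cos β = 0.9890, cos φ = 0.9219, √(cos²β − cos²φ) = 0.3582.
K_a = 0.9890 × (0.9890 − 0.3582)/(0.9890 + 0.3582) = 0.4631.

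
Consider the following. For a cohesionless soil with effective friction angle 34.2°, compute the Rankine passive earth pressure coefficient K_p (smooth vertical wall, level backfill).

K_p = (1 + sin φ)/(1 − sin φ) = tan²(45° + 34.2°/2) = 3.567.

3.57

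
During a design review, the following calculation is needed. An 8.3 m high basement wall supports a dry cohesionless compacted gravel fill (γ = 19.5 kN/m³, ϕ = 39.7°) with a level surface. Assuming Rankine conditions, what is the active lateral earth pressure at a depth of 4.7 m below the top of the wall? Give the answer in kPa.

20.2 kPa

K_a = (1 − sin φ)/(1 + sin φ) = 0.2204.
σ_h = K_a γ z = 0.2204 × 19.5 × 4.7 = 20.20 kPa.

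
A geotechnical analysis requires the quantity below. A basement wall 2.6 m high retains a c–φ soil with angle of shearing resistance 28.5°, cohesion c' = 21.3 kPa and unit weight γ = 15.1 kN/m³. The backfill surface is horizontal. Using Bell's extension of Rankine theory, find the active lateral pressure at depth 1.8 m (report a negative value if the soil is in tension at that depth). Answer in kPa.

K_a = (1 − sin φ)/(1 + sin φ) = 0.3540.
σ_a = K_a γ z − 2c√K_a = 0.3540×15.1×1.8 − 2×21.3×0.5949 = -15.72 kPa.

-15.7 kPa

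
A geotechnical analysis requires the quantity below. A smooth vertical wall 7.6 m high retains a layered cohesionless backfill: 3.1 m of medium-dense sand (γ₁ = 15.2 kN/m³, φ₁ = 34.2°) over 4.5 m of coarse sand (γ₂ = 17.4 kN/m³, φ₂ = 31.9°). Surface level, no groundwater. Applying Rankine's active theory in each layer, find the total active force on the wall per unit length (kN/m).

K_a1 = tan²(45°−34.2°/2) = 0.2803; K_a2 = tan²(45°−31.9°/2) = 0.3085.
Layer 1: σ at base = K_a1 γ₁ h₁ = 13.21 kPa; P₁ = ½×13.21×3.1 = 20.48.
Layer 2: σ_v at top = γ₁h₁ = 47.12; σ_h top = K_a2×47.12 = 14.54; σ_h base = K_a2×(47.12+17.4×4.5) = 38.70.
P₂ = ½(14.54+38.70)×4.5 = 119.8. Total P_a = 20.48+119.8 = 140.2 kN/m.

140 kN/m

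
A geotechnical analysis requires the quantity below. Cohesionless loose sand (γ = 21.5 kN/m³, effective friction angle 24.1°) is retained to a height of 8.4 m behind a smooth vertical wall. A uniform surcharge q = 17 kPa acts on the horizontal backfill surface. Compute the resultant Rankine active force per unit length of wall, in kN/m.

379 kN/m

K_a = tan²(45° − φ/2) = 0.4201.
Soil triangle: ½ K_a γ H² = 0.5×0.4201×21.5×8.4² = 318.7 kN/m.
Surcharge rectangle: K_a q H = 0.4201×17×8.4 = 59.99 kN/m.
Total = 318.7 + 59.99 = 378.7 kN/m.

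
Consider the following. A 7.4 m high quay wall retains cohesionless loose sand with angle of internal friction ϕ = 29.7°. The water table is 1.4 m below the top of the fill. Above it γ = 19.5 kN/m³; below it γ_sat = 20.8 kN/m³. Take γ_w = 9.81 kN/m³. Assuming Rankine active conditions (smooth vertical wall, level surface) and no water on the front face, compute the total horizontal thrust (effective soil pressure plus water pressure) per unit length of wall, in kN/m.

K_a = tan²(45° − φ/2) = 0.3374.
γ' = 20.8 − 9.81 = 10.99 kN/m³. Depth below WT = 6.0 m.
σ'_h at WT = K_a γ d_w = 9.211 kPa; at base = 9.211 + K_a γ' × 6.0 = 31.46 kPa.
P₁ (0–1.4 m) = ½×9.211×1.4 = 6.447. P₂ (1.4–7.4 m) = ½(9.211+31.46)×6.0 = 122.0.
P_w = ½ γ_w h₂² = 0.5×9.81×6.0² = 176.6. Total = 6.447+122.0+176.6 = 305.0 kN/m.

305 kN/m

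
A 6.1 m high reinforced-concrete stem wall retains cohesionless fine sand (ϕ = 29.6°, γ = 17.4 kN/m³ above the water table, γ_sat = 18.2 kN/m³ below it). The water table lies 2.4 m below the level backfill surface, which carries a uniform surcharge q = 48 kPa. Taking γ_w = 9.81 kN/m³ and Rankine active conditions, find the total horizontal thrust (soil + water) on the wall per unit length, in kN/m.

K_a = tan²(45° − φ/2) = 0.3387.
γ' = 18.2 − 9.81 = 8.390 kN/m³. h₂ = H − d_w = 3.7 m.
σ'_h: at surface K_a·q = 16.26; at WT K_a(q+γd_w) = 30.41; at base K_a(q+γd_w+γ'h₂) = 40.92 kPa.
P₁ = ½(16.26+30.41)×2.4 = 56.00; P₂ = ½(30.41+40.92)×3.7 = 132.0; P_w = ½γ_w h₂² = 67.15.
Total = 56.00+132.0+67.15 = 255.1 kN/m.

255 kN/m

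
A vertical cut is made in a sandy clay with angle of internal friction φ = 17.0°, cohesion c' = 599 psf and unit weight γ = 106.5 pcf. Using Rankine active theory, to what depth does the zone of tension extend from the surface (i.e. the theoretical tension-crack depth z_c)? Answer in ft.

15.2 ft

K_a = tan²(45° − 17.0°/2) = 0.5475; √K_a = 0.7400.
The active pressure is zero where K_a γ z = 2c√K_a, so z_c = 2c/(γ√K_a) = 2×599/(106.5×0.7400) = 15.20 ft.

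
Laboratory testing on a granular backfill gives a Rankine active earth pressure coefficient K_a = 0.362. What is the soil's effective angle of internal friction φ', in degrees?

27.9°

K_a = tan²(45° − φ/2) ⇒ 45° − φ/2 = arctan(√0.362) = 31.03°.
φ = 2(45° − 31.03°) = 27.93°.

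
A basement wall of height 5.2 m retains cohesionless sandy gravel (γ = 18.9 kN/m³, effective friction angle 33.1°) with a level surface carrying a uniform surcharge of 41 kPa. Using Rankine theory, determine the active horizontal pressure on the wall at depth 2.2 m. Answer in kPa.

24.2 kPa

K_a = (1 − sin φ)/(1 + sin φ) = 0.2936.
σ_v = γz + q = 18.9 × 2.2 + 41 = 82.58 kPa.
σ_h = K_a σ_v = 0.2936 × 82.58 = 24.24 kPa.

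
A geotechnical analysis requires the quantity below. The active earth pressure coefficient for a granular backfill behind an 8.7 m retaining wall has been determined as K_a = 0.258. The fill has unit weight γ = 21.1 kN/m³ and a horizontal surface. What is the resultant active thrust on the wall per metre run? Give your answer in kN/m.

P = ½ K_a γ H² = 0.5 × 0.258 × 21.1 × 8.7² = 206.0 kN/m.

206 kN/m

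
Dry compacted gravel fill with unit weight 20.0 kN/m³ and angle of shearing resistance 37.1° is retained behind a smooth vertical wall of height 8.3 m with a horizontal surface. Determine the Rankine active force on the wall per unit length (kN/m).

171 kN/m

K_a = tan²(45° − φ/2) = 0.2475.
P_a = ½ K_a γ H² = 0.5 × 0.2475 × 20.0 × 8.3² = 170.5 kN/m.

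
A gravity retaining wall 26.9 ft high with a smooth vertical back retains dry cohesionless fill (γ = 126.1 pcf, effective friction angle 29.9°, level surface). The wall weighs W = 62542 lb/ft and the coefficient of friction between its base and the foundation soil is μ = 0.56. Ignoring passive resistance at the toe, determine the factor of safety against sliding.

2.29

K_a = tan²(45° − 29.9°/2) = 0.3347.
P_a = ½K_aγH² = 0.5×0.3347×126.1×26.9² = 15270 lb/ft, acting at H/3 = 8.967 ft above the base.
FS_sliding = μW / P_a = 0.56×62542 / 15270 = 2.294.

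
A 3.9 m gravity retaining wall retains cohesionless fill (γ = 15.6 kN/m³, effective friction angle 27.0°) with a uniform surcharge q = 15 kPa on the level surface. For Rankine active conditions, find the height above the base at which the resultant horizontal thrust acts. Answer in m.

K_a = 0.3755.
Triangular part P₁ = ½K_aγH² = 44.55 at H/3 = 1.300 m; rectangular part P₂ = K_a q H = 21.97 at H/2 = 1.950 m.
ȳ = (P₁·1.300 + P₂·1.950)/(P₁+P₂) = 1.515 m.

1.51 m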